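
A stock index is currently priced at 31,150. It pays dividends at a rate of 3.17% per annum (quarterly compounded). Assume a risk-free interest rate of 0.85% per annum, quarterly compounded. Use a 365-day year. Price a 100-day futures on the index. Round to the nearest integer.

30,954

F = S · (1+r/4)^(4T) / (1+q/4)^(4T)
= 31150 × 1.002329 / 1.008688 = 31150 × 0.993696
F = 30,954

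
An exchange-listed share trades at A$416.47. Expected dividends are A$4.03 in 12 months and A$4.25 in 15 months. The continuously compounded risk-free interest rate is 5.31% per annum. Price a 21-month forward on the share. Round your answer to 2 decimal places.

A$448.47

PV(dividends) I = 4.03·e^(−0.0531·12/12) + 4.25·e^(−0.0531·15/12)
I = 3.8216 + 3.9771 = 7.7987
F = (S − I)·e^(rT) = (416.47 − 7.7987) · e^(0.0531·21/12)
= 408.6713 · e^0.092925 = 408.6713 × 1.097379 = A$448.47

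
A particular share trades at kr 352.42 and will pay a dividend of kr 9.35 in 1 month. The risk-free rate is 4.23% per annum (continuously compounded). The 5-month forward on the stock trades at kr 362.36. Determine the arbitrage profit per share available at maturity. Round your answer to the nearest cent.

kr 13.16 per share

PV(dividends) I = 9.35·e^(−0.0423·1/12) = 9.3171
Fair forward F* = (S − I)·e^(rT) = (352.42 − 9.3171)·e^0.017625 = 343.1029 × 1.017781 = 349.2036
Market kr 362.36 > fair 349.2036: forward overpriced → cash-and-carry (borrow at r, buy the stock and collect the dividends, short the forward).
Profit at T = |F_mkt − F*| = |362.36 − 349.2036| = kr 13.16 per share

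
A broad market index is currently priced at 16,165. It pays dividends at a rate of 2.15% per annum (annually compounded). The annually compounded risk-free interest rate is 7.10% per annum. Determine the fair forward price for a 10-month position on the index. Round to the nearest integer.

16,815

F = S · (1+r)^T / (1+q)^T
= 16165 × 1.058826 / 1.017885 = 16165 × 1.040222
F = 16,815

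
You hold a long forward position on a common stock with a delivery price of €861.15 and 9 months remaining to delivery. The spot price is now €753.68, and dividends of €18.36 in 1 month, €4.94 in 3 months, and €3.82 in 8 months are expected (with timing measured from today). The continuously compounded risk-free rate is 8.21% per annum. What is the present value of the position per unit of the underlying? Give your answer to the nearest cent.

-€82.74

PV(remaining dividends) I = 18.36·e^(−0.0821·1/12) + 4.94·e^(−0.0821·3/12) + 3.82·e^(−0.0821·8/12) = 26.6910
Current forward F = (S − I)·e^(rT) = (753.68 − 26.6910)·e^(0.0821·9/12) = 726.9890 × 1.063510 = 773.1601
Value (long) = (F − K)·e^(−rT) = (773.1601 − 861.15) × 0.940282 = -82.7353
Value = -€82.74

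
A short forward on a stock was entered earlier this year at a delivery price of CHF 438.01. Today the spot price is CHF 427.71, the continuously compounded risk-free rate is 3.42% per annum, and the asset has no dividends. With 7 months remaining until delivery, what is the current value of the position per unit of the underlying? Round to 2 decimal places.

Current fair forward for the remaining 7 months: F = S·e^(r·T), r = 0.0342
F = 427.71 · e^(0.0342 × 7/12) = 427.71 × 1.020150 = 436.3284
Value of long forward = (F − K)·e^(−rT) = (436.3284 − 438.01) · e^(−0.0342·7/12)
= -1.6816 × 0.980248 = -1.65
Short position value = −(long value) = CHF 1.65

CHF 1.65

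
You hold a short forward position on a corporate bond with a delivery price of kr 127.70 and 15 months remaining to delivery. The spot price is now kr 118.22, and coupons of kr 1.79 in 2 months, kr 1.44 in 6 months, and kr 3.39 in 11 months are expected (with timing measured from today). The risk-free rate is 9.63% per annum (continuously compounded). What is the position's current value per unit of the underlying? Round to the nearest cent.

kr 1.23

PV(remaining coupons) I = 1.79·e^(−0.0963·2/12) + 1.44·e^(−0.0963·6/12) + 3.39·e^(−0.0963·11/12) = 6.2374
Current forward F = (S − I)·e^(rT) = (118.22 − 6.2374)·e^(0.0963·15/12) = 111.9826 × 1.127920 = 126.3074
Value (long) = (F − K)·e^(−rT) = (126.3074 − 127.70) × 0.886588 = -1.2347
Short position value = −(long value) = kr 1.23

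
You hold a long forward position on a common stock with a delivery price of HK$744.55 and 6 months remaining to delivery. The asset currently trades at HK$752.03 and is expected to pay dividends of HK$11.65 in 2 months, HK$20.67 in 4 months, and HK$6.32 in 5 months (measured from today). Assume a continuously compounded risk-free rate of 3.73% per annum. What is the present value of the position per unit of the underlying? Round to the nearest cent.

-HK$16.98

PV(remaining dividends) I = 11.65·e^(−0.0373·2/12) + 20.67·e^(−0.0373·4/12) + 6.32·e^(−0.0373·5/12) = 38.2149
Current forward F = (S − I)·e^(rT) = (752.03 − 38.2149)·e^(0.0373·6/12) = 713.8151 × 1.018825 = 727.2527
Value (long) = (F − K)·e^(−rT) = (727.2527 − 744.55) × 0.981523 = -16.9777
Value = -HK$16.98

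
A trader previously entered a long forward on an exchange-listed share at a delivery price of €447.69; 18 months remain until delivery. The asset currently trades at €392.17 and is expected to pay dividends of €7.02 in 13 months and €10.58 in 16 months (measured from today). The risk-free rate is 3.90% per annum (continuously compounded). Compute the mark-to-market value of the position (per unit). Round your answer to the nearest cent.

PV(remaining dividends) I = 7.02·e^(−0.0390·13/12) + 10.58·e^(−0.0390·16/12) = 16.7735
Current forward F = (S − I)·e^(rT) = (392.17 − 16.7735)·e^(0.0390·18/12) = 375.3965 × 1.060245 = 398.0123
Value (long) = (F − K)·e^(−rT) = (398.0123 − 447.69) × 0.943178 = -46.8549
Value = -€46.85

-€46.85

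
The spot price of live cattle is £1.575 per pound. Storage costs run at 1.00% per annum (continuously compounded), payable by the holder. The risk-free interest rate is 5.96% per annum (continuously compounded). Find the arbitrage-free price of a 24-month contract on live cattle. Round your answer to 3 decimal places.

Net carry = r + u − y = 0.0596 + 0.0100 − 0.0000 = 0.0696
F = S·e^((r+u−y)T) = 1.575 · e^(0.0696 × 24/12) = 1.575 · e^0.139200
= 1.575 × 1.149354 = £1.810 per pound

£1.810 per pound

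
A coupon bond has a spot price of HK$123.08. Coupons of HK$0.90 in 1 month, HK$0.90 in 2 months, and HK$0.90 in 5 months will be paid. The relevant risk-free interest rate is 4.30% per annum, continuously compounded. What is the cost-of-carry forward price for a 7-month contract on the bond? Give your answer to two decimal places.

PV(coupons) I = 0.90·e^(−0.0430·1/12) + 0.90·e^(−0.0430·2/12) + 0.90·e^(−0.0430·5/12)
I = 0.8968 + 0.8936 + 0.8840 = 2.6744
F = (S − I)·e^(rT) = (123.08 − 2.6744) · e^(0.0430·7/12)
= 120.4056 · e^0.025083 = 120.4056 × 1.025400 = HK$123.46

HK$123.46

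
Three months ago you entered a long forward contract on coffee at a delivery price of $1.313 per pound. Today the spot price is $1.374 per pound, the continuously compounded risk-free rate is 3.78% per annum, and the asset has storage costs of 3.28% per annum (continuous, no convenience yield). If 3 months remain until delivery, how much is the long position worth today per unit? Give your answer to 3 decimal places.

Current fair forward for the remaining 3 months: F = S·e^((r + u)·T), (r + u) = 0.0378 + 0.0328 = 0.0706
F = 1.374 · e^(0.0706 × 3/12) = 1.374 × 1.017807 = 1.3985
Value of long forward = (F − K)·e^(−rT) = (1.3985 − 1.313) · e^(−0.0378·3/12)
= 0.0855 × 0.990595 = 0.085

$0.085 per pound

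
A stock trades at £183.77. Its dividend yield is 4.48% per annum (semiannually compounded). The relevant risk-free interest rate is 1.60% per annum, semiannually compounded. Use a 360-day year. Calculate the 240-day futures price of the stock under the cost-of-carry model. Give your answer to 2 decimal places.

F = S · (1+r/2)^(2T) / (1+q/2)^(2T)
= 183.77 × 1.010681 / 1.029978 = 183.77 × 0.981265
F = £180.33

£180.33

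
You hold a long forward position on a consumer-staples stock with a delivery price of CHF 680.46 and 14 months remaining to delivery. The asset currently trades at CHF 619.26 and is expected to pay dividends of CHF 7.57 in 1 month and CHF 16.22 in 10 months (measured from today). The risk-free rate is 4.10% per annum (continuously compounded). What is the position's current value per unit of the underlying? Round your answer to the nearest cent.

PV(remaining dividends) I = 7.57·e^(−0.0410·1/12) + 16.22·e^(−0.0410·10/12) = 23.2194
Current forward F = (S − I)·e^(rT) = (619.26 − 23.2194)·e^(0.0410·14/12) = 596.0406 × 1.048996 = 625.2442
Value (long) = (F − K)·e^(−rT) = (625.2442 − 680.46) × 0.953293 = -52.6368
Value = -CHF 52.64

-CHF 52.64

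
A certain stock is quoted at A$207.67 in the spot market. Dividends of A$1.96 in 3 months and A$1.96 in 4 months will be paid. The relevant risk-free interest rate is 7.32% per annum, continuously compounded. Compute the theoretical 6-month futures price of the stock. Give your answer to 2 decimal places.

PV(dividends) I = 1.96·e^(−0.0732·3/12) + 1.96·e^(−0.0732·4/12)
I = 1.9245 + 1.9128 = 3.8373
F = (S − I)·e^(rT) = (207.67 − 3.8373) · e^(0.0732·6/12)
= 203.8327 · e^0.036600 = 203.8327 × 1.037278 = A$211.43

A$211.43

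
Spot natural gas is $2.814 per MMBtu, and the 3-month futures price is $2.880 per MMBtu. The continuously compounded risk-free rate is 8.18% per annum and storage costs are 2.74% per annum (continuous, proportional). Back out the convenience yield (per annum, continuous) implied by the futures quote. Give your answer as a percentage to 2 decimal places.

1.65%

F = S·e^((r+u−y)T) ⇒ (r+u−y) = ln(F/S)/T
ln(2.880/2.814) = 0.023183; /T ⇒ 0.092732
y = r + u − ln(F/S)/T = 0.0818 + 0.0274 − 0.092732 = 0.016468
y = 1.65%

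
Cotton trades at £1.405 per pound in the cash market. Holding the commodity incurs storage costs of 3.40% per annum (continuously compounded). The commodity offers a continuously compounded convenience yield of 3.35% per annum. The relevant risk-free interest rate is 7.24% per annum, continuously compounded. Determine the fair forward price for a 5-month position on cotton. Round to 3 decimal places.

£1.448 per pound

Net carry = r + u − y = 0.0724 + 0.0340 − 0.0335 = 0.0729
F = S·e^((r+u−y)T) = 1.405 · e^(0.0729 × 5/12) = 1.405 · e^0.030375
= 1.405 × 1.030841 = £1.448 per pound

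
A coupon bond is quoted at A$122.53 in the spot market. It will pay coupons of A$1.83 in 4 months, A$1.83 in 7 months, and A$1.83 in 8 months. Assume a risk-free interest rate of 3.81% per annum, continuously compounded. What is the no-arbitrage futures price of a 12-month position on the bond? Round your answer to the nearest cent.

A$121.70

PV(coupons) I = 1.83·e^(−0.0381·4/12) + 1.83·e^(−0.0381·7/12) + 1.83·e^(−0.0381·8/12)
I = 1.8069 + 1.7898 + 1.7841 = 5.3808
F = (S − I)·e^(rT) = (122.53 − 5.3808) · e^(0.0381·12/12)
= 117.1492 · e^0.038100 = 117.1492 × 1.038835 = A$121.70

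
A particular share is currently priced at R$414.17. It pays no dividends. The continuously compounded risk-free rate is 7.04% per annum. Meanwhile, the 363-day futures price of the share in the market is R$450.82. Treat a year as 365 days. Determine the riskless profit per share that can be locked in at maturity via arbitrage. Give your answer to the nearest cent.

Fair futures: F* = S·e^(carry·T), with carry = r = 0.0704
F* = 414.17 · e^(0.0704 × 363/365) = 414.17 · e^0.070014 = 414.17 × 1.072523 = R$444.2069
Market R$450.82 > fair R$444.2069: forward overpriced → cash-and-carry (buy spot, short the forward).
At maturity, profit = |F_mkt − F*| = |450.82 − 444.2069| = R$6.61 per share

R$6.61 per share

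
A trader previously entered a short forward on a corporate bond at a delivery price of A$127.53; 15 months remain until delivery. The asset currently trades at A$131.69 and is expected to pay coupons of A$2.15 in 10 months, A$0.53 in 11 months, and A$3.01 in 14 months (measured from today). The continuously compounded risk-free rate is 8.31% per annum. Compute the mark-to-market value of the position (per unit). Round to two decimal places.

PV(remaining coupons) I = 2.15·e^(−0.0831·10/12) + 0.53·e^(−0.0831·11/12) + 3.01·e^(−0.0831·14/12) = 5.2292
Current forward F = (S − I)·e^(rT) = (131.69 − 5.2292)·e^(0.0831·15/12) = 126.4608 × 1.109462 = 140.3035
Value (long) = (F − K)·e^(−rT) = (140.3035 − 127.53) × 0.901338 = 11.5132
Short position value = −(long value) = -A$11.51

-A$11.51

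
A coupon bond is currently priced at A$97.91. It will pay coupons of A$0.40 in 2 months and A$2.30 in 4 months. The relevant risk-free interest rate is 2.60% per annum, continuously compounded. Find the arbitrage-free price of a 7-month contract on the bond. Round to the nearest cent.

PV(coupons) I = 0.40·e^(−0.0260·2/12) + 2.30·e^(−0.0260·4/12)
I = 0.3983 + 2.2802 = 2.6785
F = (S − I)·e^(rT) = (97.91 − 2.6785) · e^(0.0260·7/12)
= 95.2315 · e^0.015167 = 95.2315 × 1.015283 = A$96.69

A$96.69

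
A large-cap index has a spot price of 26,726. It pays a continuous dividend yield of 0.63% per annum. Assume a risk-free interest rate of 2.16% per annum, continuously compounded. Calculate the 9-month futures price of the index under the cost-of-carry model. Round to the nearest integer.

F = S·e^((r − q)T) = 26726 · e^((0.0216 − 0.0063) × 9/12)
= 26726 · e^0.011475 = 26726 × 1.011541
F = 27,034

27,034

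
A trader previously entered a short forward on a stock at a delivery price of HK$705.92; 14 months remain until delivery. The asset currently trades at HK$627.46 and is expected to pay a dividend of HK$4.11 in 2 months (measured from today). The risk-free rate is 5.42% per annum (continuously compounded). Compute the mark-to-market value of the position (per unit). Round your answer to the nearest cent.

PV(remaining dividends) I = 4.11·e^(−0.0542·2/12) = 4.0730
Current forward F = (S − I)·e^(rT) = (627.46 − 4.0730)·e^(0.0542·14/12) = 623.3870 × 1.065275 = 664.0786
Value (long) = (F − K)·e^(−rT) = (664.0786 − 705.92) × 0.938724 = -39.2775
Short position value = −(long value) = HK$39.28

HK$39.28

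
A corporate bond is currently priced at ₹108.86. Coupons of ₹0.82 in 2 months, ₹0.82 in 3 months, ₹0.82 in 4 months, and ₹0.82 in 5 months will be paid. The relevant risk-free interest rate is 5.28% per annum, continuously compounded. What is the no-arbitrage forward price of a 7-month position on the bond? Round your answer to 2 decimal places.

PV(coupons) I = 0.82·e^(−0.0528·2/12) + 0.82·e^(−0.0528·3/12) + 0.82·e^(−0.0528·4/12) + 0.82·e^(−0.0528·5/12)
I = 0.8128 + 0.8092 + 0.8057 + 0.8022 = 3.2299
F = (S − I)·e^(rT) = (108.86 − 3.2299) · e^(0.0528·7/12)
= 105.6301 · e^0.030800 = 105.6301 × 1.031279 = ₹108.93

₹108.93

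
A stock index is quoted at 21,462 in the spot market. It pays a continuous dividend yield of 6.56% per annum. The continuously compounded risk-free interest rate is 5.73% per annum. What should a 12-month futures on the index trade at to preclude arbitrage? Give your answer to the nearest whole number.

F = S·e^((r − q)T) = 21462 · e^((0.0573 − 0.0656) × 12/12)
= 21462 · e^-0.008300 = 21462 × 0.991734
F = 21,285

21,285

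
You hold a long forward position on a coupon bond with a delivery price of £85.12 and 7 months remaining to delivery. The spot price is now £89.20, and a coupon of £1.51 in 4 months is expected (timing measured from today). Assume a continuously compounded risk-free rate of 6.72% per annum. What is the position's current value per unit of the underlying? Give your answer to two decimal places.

PV(remaining coupons) I = 1.51·e^(−0.0672·4/12) = 1.4766
Current forward F = (S − I)·e^(rT) = (89.20 − 1.4766)·e^(0.0672·7/12) = 87.7234 × 1.039978 = 91.2304
Value (long) = (F − K)·e^(−rT) = (91.2304 − 85.12) × 0.961558 = 5.8755
Value = £5.88

£5.88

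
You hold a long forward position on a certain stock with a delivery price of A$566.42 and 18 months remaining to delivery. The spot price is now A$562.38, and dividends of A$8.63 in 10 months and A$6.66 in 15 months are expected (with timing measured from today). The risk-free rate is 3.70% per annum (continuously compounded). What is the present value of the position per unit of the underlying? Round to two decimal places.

A$11.81

PV(remaining dividends) I = 8.63·e^(−0.0370·10/12) + 6.66·e^(−0.0370·15/12) = 14.7270
Current forward F = (S − I)·e^(rT) = (562.38 − 14.7270)·e^(0.0370·18/12) = 547.6530 × 1.057069 = 578.9070
Value (long) = (F − K)·e^(−rT) = (578.9070 − 566.42) × 0.946012 = 11.8129
Value = A$11.81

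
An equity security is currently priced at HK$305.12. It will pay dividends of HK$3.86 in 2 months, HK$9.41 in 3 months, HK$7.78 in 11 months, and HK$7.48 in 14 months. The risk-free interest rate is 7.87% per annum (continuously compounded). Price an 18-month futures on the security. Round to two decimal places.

PV(dividends) I = 3.86·e^(−0.0787·2/12) + 9.41·e^(−0.0787·3/12) + 7.78·e^(−0.0787·11/12) + 7.48·e^(−0.0787·14/12)
I = 3.8097 + 9.2267 + 7.2385 + 6.8238 = 27.0987
F = (S − I)·e^(rT) = (305.12 − 27.0987) · e^(0.0787·18/12)
= 278.0213 · e^0.118050 = 278.0213 × 1.125300 = HK$312.86

HK$312.86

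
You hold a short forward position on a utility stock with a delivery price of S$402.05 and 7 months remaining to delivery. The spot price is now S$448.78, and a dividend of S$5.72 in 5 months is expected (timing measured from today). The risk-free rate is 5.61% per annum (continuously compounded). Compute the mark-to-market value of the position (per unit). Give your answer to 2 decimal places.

PV(remaining dividends) I = 5.72·e^(−0.0561·5/12) = 5.5878
Current forward F = (S − I)·e^(rT) = (448.78 − 5.5878)·e^(0.0561·7/12) = 443.1922 × 1.033266 = 457.9354
Value (long) = (F − K)·e^(−rT) = (457.9354 − 402.05) × 0.967805 = 54.0862
Short position value = −(long value) = -S$54.09

-S$54.09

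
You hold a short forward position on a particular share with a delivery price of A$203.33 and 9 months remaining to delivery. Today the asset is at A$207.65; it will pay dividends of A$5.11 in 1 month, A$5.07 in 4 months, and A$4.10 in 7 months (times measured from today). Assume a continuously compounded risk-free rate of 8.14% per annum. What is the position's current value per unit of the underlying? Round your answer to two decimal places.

-A$2.44

PV(remaining dividends) I = 5.11·e^(−0.0814·1/12) + 5.07·e^(−0.0814·4/12) + 4.10·e^(−0.0814·7/12) = 13.9196
Current forward F = (S − I)·e^(rT) = (207.65 − 13.9196)·e^(0.0814·9/12) = 193.7304 × 1.062952 = 205.9261
Value (long) = (F − K)·e^(−rT) = (205.9261 − 203.33) × 0.940776 = 2.4423
Short position value = −(long value) = -A$2.44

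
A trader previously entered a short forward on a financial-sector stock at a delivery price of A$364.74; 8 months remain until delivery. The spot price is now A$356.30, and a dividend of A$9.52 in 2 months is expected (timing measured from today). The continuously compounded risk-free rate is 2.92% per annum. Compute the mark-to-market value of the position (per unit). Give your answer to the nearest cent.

PV(remaining dividends) I = 9.52·e^(−0.0292·2/12) = 9.4738
Current forward F = (S − I)·e^(rT) = (356.30 − 9.4738)·e^(0.0292·8/12) = 346.8262 × 1.019657 = 353.6438
Value (long) = (F − K)·e^(−rT) = (353.6438 − 364.74) × 0.980722 = -10.8823
Short position value = −(long value) = A$10.88

A$10.88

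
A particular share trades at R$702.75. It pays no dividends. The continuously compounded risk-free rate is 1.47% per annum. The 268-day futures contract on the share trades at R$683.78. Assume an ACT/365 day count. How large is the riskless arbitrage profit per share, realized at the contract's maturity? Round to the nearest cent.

R$26.60 per share

Fair futures: F* = S·e^(carry·T), with carry = r = 0.0147
F* = 702.75 · e^(0.0147 × 268/365) = 702.75 · e^0.010793 = 702.75 × 1.010851 = R$710.3755
Market R$683.78 < fair R$710.3755: forward underpriced → reverse cash-and-carry (short spot, go long the forward).
At maturity, profit = |F_mkt − F*| = |683.78 − 710.3755| = R$26.60 per share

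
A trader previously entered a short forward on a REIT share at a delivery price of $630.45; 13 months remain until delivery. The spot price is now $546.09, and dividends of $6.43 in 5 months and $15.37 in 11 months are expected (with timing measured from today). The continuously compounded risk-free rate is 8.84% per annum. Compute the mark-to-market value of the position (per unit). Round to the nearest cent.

$47.16

PV(remaining dividends) I = 6.43·e^(−0.0884·5/12) + 15.37·e^(−0.0884·11/12) = 20.3711
Current forward F = (S − I)·e^(rT) = (546.09 − 20.3711)·e^(0.0884·13/12) = 525.7189 × 1.100502 = 578.5547
Value (long) = (F − K)·e^(−rT) = (578.5547 − 630.45) × 0.908676 = -47.1560
Short position value = −(long value) = $47.16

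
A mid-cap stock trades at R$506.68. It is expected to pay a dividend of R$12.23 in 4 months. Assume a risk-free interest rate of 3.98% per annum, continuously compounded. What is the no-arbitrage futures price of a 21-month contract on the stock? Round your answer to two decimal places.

R$530.29

PV(dividends) I = 12.23·e^(−0.0398·4/12)
I = 12.0688
F = (S − I)·e^(rT) = (506.68 − 12.0688) · e^(0.0398·21/12)
= 494.6112 · e^0.069650 = 494.6112 × 1.072133 = R$530.29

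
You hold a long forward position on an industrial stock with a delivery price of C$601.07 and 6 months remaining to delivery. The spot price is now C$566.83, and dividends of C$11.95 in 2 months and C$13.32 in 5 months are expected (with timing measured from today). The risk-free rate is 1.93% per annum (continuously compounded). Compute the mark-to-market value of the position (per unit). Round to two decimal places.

-C$53.59

PV(remaining dividends) I = 11.95·e^(−0.0193·2/12) + 13.32·e^(−0.0193·5/12) = 25.1249
Current forward F = (S − I)·e^(rT) = (566.83 − 25.1249)·e^(0.0193·6/12) = 541.7051 × 1.009697 = 546.9580
Value (long) = (F − K)·e^(−rT) = (546.9580 − 601.07) × 0.990396 = -53.5923
Value = -C$53.59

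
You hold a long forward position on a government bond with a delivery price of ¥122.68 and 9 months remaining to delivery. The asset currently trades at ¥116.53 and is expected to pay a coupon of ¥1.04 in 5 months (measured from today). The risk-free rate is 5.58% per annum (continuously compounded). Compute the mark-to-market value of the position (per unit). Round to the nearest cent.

-¥2.14

PV(remaining coupons) I = 1.04·e^(−0.0558·5/12) = 1.0161
Current forward F = (S − I)·e^(rT) = (116.53 − 1.0161)·e^(0.0558·9/12) = 115.5139 × 1.042738 = 120.4507
Value (long) = (F − K)·e^(−rT) = (120.4507 − 122.68) × 0.959014 = -2.1379
Value = -¥2.14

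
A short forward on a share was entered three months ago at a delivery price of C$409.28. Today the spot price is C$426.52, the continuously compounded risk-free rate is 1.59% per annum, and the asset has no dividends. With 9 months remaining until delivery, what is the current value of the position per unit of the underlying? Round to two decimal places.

Current fair forward for the remaining 9 months: F = S·e^(r·T), r = 0.0159
F = 426.52 · e^(0.0159 × 9/12) = 426.52 × 1.011996 = 431.6365
Value of long forward = (F − K)·e^(−rT) = (431.6365 − 409.28) · e^(−0.0159·9/12)
= 22.3565 × 0.988146 = 22.09
Short position value = −(long value) = -C$22.09

-C$22.09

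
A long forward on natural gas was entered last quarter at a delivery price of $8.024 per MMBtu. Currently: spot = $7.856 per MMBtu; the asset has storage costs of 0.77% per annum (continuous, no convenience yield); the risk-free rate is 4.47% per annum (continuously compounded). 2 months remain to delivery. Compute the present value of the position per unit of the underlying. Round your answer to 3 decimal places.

Current fair forward for the remaining 2 months: F = S·e^((r + u)·T), (r + u) = 0.0447 + 0.0077 = 0.0524
F = 7.856 · e^(0.0524 × 2/12) = 7.856 × 1.008772 = 7.9249
Value of long forward = (F − K)·e^(−rT) = (7.9249 − 8.024) · e^(−0.0447·2/12)
= -0.0991 × 0.992578 = -0.098

-$0.098 per MMBtu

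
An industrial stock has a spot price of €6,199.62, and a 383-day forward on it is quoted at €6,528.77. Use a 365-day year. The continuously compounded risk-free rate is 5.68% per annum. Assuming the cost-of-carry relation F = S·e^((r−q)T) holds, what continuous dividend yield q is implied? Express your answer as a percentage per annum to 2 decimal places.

0.75%

From F = S·e^((r−q)T): (r − q) = ln(F/S)/T
ln(6528.77/6199.62) = ln(1.053092) = 0.051731
(r − q) = 0.051731 / (383/365) = 0.049300
q = r − ln(F/S)/T = 0.0568 − 0.049300 = 0.007500
q = 0.75%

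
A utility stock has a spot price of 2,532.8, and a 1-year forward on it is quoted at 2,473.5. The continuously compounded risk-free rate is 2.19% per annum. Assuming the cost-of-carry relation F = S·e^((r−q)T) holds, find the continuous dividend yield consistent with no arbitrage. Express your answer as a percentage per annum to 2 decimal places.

4.56%

From F = S·e^((r−q)T): (r − q) = ln(F/S)/T
ln(2473.5/2532.8) = ln(0.976587) = -0.023691
(r − q) = -0.023691 / (1) = -0.023691
q = r − ln(F/S)/T = 0.0219 + 0.023691 = 0.045591
q = 4.56%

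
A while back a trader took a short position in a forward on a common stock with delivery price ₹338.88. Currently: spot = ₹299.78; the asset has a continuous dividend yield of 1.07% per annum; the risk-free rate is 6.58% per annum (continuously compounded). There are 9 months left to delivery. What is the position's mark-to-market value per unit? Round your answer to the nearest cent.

₹25.18

Current fair forward for the remaining 9 months: F = S·e^((r − q)·T), (r − q) = 0.0658 − 0.0107 = 0.0551
F = 299.78 · e^(0.0551 × 9/12) = 299.78 × 1.042191 = 312.4280
Value of long forward = (F − K)·e^(−rT) = (312.4280 − 338.88) · e^(−0.0658·9/12)
= -26.4520 × 0.951848 = -25.18
Short position value = −(long value) = ₹25.18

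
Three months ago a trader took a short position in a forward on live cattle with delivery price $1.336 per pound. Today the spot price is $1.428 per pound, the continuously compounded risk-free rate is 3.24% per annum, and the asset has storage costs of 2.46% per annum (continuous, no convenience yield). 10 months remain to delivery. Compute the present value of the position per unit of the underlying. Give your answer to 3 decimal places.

Current fair forward for the remaining 10 months: F = S·e^((r + u)·T), (r + u) = 0.0324 + 0.0246 = 0.0570
F = 1.428 · e^(0.0570 × 10/12) = 1.428 × 1.048646 = 1.4975
Value of long forward = (F − K)·e^(−rT) = (1.4975 − 1.336) · e^(−0.0324·10/12)
= 0.1615 × 0.973361 = 0.157
Short position value = −(long value) = -$0.157

-$0.157 per pound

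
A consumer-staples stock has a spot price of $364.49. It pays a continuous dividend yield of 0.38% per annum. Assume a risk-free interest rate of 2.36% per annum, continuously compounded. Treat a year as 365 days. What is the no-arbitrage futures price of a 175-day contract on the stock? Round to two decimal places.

$367.97

F = S·e^((r − q)T) = 364.49 · e^((0.0236 − 0.0038) × 175/365)
= 364.49 · e^0.009493 = 364.49 × 1.009538
F = $367.97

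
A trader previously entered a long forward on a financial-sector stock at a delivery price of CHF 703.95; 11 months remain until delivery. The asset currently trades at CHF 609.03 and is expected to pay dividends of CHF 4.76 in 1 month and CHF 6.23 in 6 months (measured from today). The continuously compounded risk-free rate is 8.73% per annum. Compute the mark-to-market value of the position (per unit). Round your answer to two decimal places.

-CHF 51.47

PV(remaining dividends) I = 4.76·e^(−0.0873·1/12) + 6.23·e^(−0.0873·6/12) = 10.6894
Current forward F = (S − I)·e^(rT) = (609.03 − 10.6894)·e^(0.0873·11/12) = 598.3406 × 1.083314 = 648.1907
Value (long) = (F − K)·e^(−rT) = (648.1907 − 703.95) × 0.923093 = -51.4710
Value = -CHF 51.47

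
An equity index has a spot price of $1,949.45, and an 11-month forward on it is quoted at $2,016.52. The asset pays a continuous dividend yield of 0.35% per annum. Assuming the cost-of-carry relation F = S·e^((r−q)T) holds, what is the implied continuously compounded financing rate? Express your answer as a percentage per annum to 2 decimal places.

From F = S·e^((r−q)T): (r − q) = ln(F/S)/T
ln(2016.52/1949.45) = ln(1.034405) = 0.033826
(r − q) = 0.033826 / (11/12) = 0.036901
r = ln(F/S)/T + q = 0.036901 + 0.0035 = 0.040401
r = 4.04%

4.04%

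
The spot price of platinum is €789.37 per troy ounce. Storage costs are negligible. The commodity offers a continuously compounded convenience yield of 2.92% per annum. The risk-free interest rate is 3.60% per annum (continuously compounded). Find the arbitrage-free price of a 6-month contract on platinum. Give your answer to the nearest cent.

€792.06 per troy ounce

Net carry = r + u − y = 0.0360 + 0.0000 − 0.0292 = 0.0068
F = S·e^((r+u−y)T) = 789.37 · e^(0.0068 × 6/12) = 789.37 · e^0.003400
= 789.37 × 1.003406 = €792.06 per troy ounce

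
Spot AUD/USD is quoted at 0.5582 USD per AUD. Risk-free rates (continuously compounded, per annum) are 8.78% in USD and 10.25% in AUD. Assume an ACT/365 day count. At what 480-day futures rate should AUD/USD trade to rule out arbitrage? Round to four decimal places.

F = S·e^((r_USD − r_AUD)T) = 0.5582 · e^((0.0878 − 0.1025) × 480/365)
= 0.5582 · e^-0.019332 = 0.5582 × 0.980854
F = 0.5475 USD per AUD

0.5475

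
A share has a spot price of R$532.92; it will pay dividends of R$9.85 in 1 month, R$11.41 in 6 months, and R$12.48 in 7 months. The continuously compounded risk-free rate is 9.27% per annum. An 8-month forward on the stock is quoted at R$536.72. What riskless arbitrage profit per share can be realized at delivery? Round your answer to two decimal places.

R$4.39 per share

PV(dividends) I = 9.85·e^(−0.0927·1/12) + 11.41·e^(−0.0927·6/12) + 12.48·e^(−0.0927·7/12) = 32.4905
Fair forward F* = (S − I)·e^(rT) = (532.92 − 32.4905)·e^0.061800 = 500.4295 × 1.063750 = 532.3319
Market R$536.72 > fair 532.3319: forward overpriced → cash-and-carry (borrow at r, buy the stock and collect the dividends, short the forward).
Profit at T = |F_mkt − F*| = |536.72 − 532.3319| = R$4.39 per share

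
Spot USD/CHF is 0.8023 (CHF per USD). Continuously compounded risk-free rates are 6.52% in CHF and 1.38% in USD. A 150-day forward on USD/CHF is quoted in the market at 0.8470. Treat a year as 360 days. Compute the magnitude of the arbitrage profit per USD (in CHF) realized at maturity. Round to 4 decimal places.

0.0273 per USD (in CHF)

Fair forward: F* = S·e^(carry·T), with carry = (r_CHF − r_USD) = 0.0652 − 0.0138 = 0.0514
F* = 0.8023 · e^(0.0514 × 150/360) = 0.8023 · e^0.021417 = 0.8023 × 1.021648 = 0.8197
Market 0.8470 > fair 0.8197: forward overpriced → cash-and-carry (buy spot, short the forward).
At maturity, profit = |F_mkt − F*| = |0.8470 − 0.8197| = 0.0273 per USD (in CHF)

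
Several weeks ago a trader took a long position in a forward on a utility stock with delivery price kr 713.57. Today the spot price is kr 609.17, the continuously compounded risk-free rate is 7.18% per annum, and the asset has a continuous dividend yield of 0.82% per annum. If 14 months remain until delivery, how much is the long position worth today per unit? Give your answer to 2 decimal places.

-kr 52.86

Current fair forward for the remaining 14 months: F = S·e^((r − q)·T), (r − q) = 0.0718 − 0.0082 = 0.0636
F = 609.17 · e^(0.0636 × 14/12) = 609.17 × 1.077022 = 656.0895
Value of long forward = (F − K)·e^(−rT) = (656.0895 − 713.57) · e^(−0.0718·14/12)
= -57.4805 × 0.919646 = -52.86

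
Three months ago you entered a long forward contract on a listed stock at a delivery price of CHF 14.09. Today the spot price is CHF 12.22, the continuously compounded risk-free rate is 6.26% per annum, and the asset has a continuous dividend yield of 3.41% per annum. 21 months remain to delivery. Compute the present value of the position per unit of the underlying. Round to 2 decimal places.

Current fair forward for the remaining 21 months: F = S·e^((r − q)·T), (r − q) = 0.0626 − 0.0341 = 0.0285
F = 12.22 · e^(0.0285 × 21/12) = 12.22 × 1.051140 = 12.8449
Value of long forward = (F − K)·e^(−rT) = (12.8449 − 14.09) · e^(−0.0626·21/12)
= -1.2451 × 0.896237 = -1.12

-CHF 1.12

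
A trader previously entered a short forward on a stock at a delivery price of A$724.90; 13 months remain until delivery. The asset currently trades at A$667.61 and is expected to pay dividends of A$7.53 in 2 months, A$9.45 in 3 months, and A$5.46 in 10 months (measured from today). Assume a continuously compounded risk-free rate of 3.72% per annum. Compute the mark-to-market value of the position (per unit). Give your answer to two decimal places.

PV(remaining dividends) I = 7.53·e^(−0.0372·2/12) + 9.45·e^(−0.0372·3/12) + 5.46·e^(−0.0372·10/12) = 22.1393
Current forward F = (S − I)·e^(rT) = (667.61 − 22.1393)·e^(0.0372·13/12) = 645.4707 × 1.041123 = 672.0144
Value (long) = (F − K)·e^(−rT) = (672.0144 − 724.90) × 0.960501 = -50.7967
Short position value = −(long value) = A$50.80

A$50.80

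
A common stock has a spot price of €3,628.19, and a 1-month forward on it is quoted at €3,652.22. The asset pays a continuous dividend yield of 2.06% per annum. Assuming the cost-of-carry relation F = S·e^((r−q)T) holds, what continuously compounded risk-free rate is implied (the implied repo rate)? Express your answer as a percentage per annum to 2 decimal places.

From F = S·e^((r−q)T): (r − q) = ln(F/S)/T
ln(3652.22/3628.19) = ln(1.006623) = 0.006601
(r − q) = 0.006601 / (1/12) = 0.079212
r = ln(F/S)/T + q = 0.079212 + 0.0206 = 0.099812
r = 9.98%

9.98%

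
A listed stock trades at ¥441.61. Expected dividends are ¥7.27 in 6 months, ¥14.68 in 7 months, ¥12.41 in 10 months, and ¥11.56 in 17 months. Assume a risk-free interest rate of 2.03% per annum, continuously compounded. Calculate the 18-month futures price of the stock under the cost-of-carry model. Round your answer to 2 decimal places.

¥408.73

PV(dividends) I = 7.27·e^(−0.0203·6/12) + 14.68·e^(−0.0203·7/12) + 12.41·e^(−0.0203·10/12) + 11.56·e^(−0.0203·17/12)
I = 7.1966 + 14.5072 + 12.2018 + 11.2323 = 45.1379
F = (S − I)·e^(rT) = (441.61 − 45.1379) · e^(0.0203·18/12)
= 396.4721 · e^0.030450 = 396.4721 × 1.030918 = ¥408.73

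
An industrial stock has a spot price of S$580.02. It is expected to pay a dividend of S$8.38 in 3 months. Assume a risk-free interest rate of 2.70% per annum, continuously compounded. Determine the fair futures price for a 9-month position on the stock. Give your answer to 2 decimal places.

S$583.39

PV(dividends) I = 8.38·e^(−0.0270·3/12)
I = 8.3236
F = (S − I)·e^(rT) = (580.02 − 8.3236) · e^(0.0270·9/12)
= 571.6964 · e^0.020250 = 571.6964 × 1.020456 = S$583.39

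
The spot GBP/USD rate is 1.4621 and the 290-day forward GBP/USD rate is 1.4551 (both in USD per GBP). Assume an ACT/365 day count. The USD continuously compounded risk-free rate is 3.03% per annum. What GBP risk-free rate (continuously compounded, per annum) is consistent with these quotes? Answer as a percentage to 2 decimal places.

F = S·e^((r_USD − r_GBP)T) ⇒ r_GBP = r_USD − ln(F/S)/T
ln(1.4551/1.4621) = -0.004799; /(290/365) = -0.006040
r_GBP = 0.0303 + 0.006040 = 0.036340
r_GBP = 3.63%

3.63%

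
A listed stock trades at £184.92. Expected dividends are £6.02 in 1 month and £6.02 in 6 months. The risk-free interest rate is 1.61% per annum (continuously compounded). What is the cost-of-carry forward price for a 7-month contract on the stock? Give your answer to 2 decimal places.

PV(dividends) I = 6.02·e^(−0.0161·1/12) + 6.02·e^(−0.0161·6/12)
I = 6.0119 + 5.9717 = 11.9836
F = (S − I)·e^(rT) = (184.92 − 11.9836) · e^(0.0161·7/12)
= 172.9364 · e^0.009392 = 172.9364 × 1.009436 = £174.57

£174.57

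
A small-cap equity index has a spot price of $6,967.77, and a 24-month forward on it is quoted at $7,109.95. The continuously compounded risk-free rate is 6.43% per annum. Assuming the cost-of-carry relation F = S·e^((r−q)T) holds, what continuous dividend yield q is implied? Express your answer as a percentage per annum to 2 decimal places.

From F = S·e^((r−q)T): (r − q) = ln(F/S)/T
ln(7109.95/6967.77) = ln(1.020405) = 0.020200
(r − q) = 0.020200 / (24/12) = 0.010100
q = r − ln(F/S)/T = 0.0643 − 0.010100 = 0.054200
q = 5.42%

5.42%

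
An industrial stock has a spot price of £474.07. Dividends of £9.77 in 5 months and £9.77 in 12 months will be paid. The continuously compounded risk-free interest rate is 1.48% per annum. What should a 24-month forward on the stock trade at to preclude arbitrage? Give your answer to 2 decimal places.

PV(dividends) I = 9.77·e^(−0.0148·5/12) + 9.77·e^(−0.0148·12/12)
I = 9.7099 + 9.6265 = 19.3364
F = (S − I)·e^(rT) = (474.07 − 19.3364) · e^(0.0148·24/12)
= 454.7336 · e^0.029600 = 454.7336 × 1.030042 = £468.39

£468.39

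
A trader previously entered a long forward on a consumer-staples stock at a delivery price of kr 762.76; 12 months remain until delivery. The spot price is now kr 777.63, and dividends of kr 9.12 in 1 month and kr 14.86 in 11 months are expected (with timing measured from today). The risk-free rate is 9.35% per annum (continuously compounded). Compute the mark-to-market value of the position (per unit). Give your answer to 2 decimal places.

PV(remaining dividends) I = 9.12·e^(−0.0935·1/12) + 14.86·e^(−0.0935·11/12) = 22.6886
Current forward F = (S − I)·e^(rT) = (777.63 − 22.6886)·e^(0.0935·12/12) = 754.9414 × 1.098011 = 828.9340
Value (long) = (F − K)·e^(−rT) = (828.9340 − 762.76) × 0.910738 = 60.2672
Value = kr 60.27

kr 60.27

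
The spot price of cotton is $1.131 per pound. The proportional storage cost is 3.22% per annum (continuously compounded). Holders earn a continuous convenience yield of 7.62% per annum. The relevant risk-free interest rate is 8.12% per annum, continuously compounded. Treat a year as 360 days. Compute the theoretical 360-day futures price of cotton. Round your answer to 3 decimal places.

$1.174 per pound

Net carry = r + u − y = 0.0812 + 0.0322 − 0.0762 = 0.0372
F = S·e^((r+u−y)T) = 1.131 · e^(0.0372 × 360/360) = 1.131 · e^0.037200
= 1.131 × 1.037901 = $1.174 per pound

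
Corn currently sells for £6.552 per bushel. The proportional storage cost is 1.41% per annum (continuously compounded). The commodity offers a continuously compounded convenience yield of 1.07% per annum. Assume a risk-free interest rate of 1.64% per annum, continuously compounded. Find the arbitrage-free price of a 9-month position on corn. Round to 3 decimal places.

Net carry = r + u − y = 0.0164 + 0.0141 − 0.0107 = 0.0198
F = S·e^((r+u−y)T) = 6.552 · e^(0.0198 × 9/12) = 6.552 · e^0.014850
= 6.552 × 1.014961 = £6.650 per bushel

£6.650 per bushel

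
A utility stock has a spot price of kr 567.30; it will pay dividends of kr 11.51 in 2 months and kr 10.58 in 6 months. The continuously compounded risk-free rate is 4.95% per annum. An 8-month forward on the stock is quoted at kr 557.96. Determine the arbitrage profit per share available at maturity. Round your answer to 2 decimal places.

PV(dividends) I = 11.51·e^(−0.0495·2/12) + 10.58·e^(−0.0495·6/12) = 21.7368
Fair forward F* = (S − I)·e^(rT) = (567.30 − 21.7368)·e^0.033000 = 545.5632 × 1.033551 = 563.8674
Market kr 557.96 < fair 563.8674: forward underpriced → reverse cash-and-carry (short the stock, invest proceeds at r, pay the dividends, go long the forward).
Profit at T = |F_mkt − F*| = |557.96 − 563.8674| = kr 5.91 per share

kr 5.91 per share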